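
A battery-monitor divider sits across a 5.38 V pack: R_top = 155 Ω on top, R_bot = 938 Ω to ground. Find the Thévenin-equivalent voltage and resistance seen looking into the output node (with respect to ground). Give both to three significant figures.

V_th is the open-circuit tap voltage: 5.38 × 938/(155 + 938) = 4.62 V.
With the supply zeroed, R_top and R_bot appear in parallel from the tap: R_th = R_top‖R_bot = (155 × 938)/1093 = 133 Ω.

V_th = 4.62 V, R_th = 133 Ω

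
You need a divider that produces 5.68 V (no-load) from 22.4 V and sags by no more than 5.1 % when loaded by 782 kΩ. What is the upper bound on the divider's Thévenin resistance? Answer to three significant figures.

Loading drop = R_th/(R_th + R_L) ≤ 0.0510, so R_th ≤ R_L · ε/(1−ε) = 782 kΩ × 0.0510/0.9490 = 42.0 kΩ.
(Any R1, R2 with R2/(R1+R2) = 0.254 and R1‖R2 ≤ 42.0 kΩ will meet the spec.)

R_th ≤ 42.0 kΩ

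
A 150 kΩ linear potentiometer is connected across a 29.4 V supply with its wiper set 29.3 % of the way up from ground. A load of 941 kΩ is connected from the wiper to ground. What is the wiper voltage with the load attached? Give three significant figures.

V ≈ 8.34 V

The wiper splits the pot into (1−α)R = 106.1 kΩ above and αR = 43.95 kΩ below.
Lower section ‖ load = 41.99 kΩ.
V_wiper = 29.4 × 41.99/(106.1 + 41.99) = 8.34 V.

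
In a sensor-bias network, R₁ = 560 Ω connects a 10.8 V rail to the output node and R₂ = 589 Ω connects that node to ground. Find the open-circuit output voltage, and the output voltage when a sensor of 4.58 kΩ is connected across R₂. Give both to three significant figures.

Open-circuit: V = 10.8 × 589/(560 + 589) = 5.54 V.
With the load, R₂ becomes R₂‖R_L = 521.9 Ω, so V = 10.8 × 521.9/1082 = 5.21 V.

Unloaded: 5.54 V; loaded: 5.21 V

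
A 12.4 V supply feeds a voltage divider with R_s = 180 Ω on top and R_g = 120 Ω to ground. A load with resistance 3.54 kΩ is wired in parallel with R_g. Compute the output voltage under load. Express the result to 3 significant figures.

V_out ≈ 4.86 V

The load sits in parallel with R_g: R_g‖R_L = (120 × 3540) / (120 + 3540) = 116.1 Ω.
V_out = 12.4 × 116.1 / (180 + 116.1) = 12.4 × 116.1/296.1 = 4.86 V.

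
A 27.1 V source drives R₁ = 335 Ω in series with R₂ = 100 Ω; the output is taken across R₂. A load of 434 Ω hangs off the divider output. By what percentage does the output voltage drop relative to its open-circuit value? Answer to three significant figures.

15.1 %

The divider's output (Thévenin) resistance is R₁‖R₂ = 77.01 Ω.
Fractional drop under load = R_th/(R_th + R_L) = 77.01 / (77.01 + 434) = 0.1507.
So the output falls by 15.1 %.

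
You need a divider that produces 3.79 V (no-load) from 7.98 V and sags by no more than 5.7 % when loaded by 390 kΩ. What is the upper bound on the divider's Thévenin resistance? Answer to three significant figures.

R_th ≤ 23.6 kΩ

Loading drop = R_th/(R_th + R_L) ≤ 0.0570, so R_th ≤ R_L · ε/(1−ε) = 390 kΩ × 0.0570/0.9430 = 23.6 kΩ.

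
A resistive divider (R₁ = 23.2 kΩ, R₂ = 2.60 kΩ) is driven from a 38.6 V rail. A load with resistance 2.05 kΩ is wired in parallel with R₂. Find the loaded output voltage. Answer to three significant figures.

V_out ≈ 1.82 V

The load sits in parallel with R₂: R₂‖R_L = (2.60 × 2.05) / (2.60 + 2.05) = 1.146 kΩ.
V_out = 38.6 × 1.146 / (23.2 + 1.146) = 38.6 × 1.146/24.35 = 1.82 V.
(Unloaded it would have been 3.89 V.)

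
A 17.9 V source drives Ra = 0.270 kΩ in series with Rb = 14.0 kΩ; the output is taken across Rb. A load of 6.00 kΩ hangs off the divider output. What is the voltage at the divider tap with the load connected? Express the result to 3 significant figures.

V_out ≈ 16.8 V

The load sits in parallel with Rb: Rb‖R_L = (14000 × 6000) / (14000 + 6000) = 4200 Ω.
V_out = 17.9 × 4200 / (270 + 4200) = 17.9 × 4200/4470 = 16.8 V.
(Unloaded it would have been 17.6 V.)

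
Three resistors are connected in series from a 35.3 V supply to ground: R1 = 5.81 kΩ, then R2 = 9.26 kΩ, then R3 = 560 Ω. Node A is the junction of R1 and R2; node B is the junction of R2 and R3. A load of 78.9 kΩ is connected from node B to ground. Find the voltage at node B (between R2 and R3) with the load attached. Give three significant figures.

At node B, R3 is in parallel with the load: R3‖R_L = 556.1 Ω.
Below node A the resistance is R2 + (R3‖R_L) = 9816 Ω, so V_A = 35.3 × 9816/15630 = 22.17 V.
Then V_B = V_A × (R3‖R_L)/(R2 + R3‖R_L) = 22.17 × 556.1/9816 = 1.26 V.

V ≈ 1.26 V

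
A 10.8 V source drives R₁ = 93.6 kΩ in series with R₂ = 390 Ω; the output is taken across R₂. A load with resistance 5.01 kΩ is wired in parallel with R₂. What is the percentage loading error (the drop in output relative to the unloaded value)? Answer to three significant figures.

7.19 %

The divider's output (Thévenin) resistance is R₁‖R₂ = 388.4 Ω.
Fractional drop under load = R_th/(R_th + R_L) = 388.4 / (388.4 + 5010) = 0.07194.
So the output falls by 7.19 %.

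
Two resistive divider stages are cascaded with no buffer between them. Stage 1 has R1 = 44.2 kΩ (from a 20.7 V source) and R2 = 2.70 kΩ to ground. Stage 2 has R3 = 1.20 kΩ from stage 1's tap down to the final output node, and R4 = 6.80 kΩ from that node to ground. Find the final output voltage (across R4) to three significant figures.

V_out ≈ 0.768 V

Stage 2 presents R3+R4 = 8.000 kΩ as a load on stage 1's tap.
Stage 1's lower leg becomes R2‖(R3+R4) = 2.019 kΩ, so V_mid = 20.7 × 2.019/46.22 = 0.9041 V.
Stage 2 is itself unloaded: V_out = V_mid × R4/(R3+R4) = 0.9041 × 6.80/8.000 = 0.768 V.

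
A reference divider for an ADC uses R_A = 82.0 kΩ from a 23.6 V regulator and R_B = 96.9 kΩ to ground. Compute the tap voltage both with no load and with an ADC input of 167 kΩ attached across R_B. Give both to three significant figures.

Open-circuit: V = 23.6 × 96.9/(82.0 + 96.9) = 12.8 V.
With the load, R_B becomes R_B‖R_L = 61.32 kΩ, so V = 23.6 × 61.32/143.3 = 10.1 V.

Unloaded: 12.8 V; loaded: 10.1 V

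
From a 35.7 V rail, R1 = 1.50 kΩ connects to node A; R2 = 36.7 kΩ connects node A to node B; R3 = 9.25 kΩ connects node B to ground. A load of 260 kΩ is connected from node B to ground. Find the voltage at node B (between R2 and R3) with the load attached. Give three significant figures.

V ≈ 6.77 V

At node B, R3 is in parallel with the load: R3‖R_L = 8.932 kΩ.
Below node A the resistance is R2 + (R3‖R_L) = 45.63 kΩ, so V_A = 35.7 × 45.63/47.13 = 34.56 V.
Then V_B = V_A × (R3‖R_L)/(R2 + R3‖R_L) = 34.56 × 8.932/45.63 = 6.77 V.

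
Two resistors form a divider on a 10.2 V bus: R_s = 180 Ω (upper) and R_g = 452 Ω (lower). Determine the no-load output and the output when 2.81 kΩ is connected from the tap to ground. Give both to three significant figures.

Unloaded: 7.29 V; loaded: 6.98 V

Open-circuit: V = 10.2 × 452/(180 + 452) = 7.29 V.
With the load, R_g becomes R_g‖R_L = 389.4 Ω, so V = 10.2 × 389.4/569.4 = 6.98 V.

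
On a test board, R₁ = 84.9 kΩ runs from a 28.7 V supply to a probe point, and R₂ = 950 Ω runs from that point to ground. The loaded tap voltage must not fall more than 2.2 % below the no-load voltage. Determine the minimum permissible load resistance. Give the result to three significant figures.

Output resistance R_th = R₁‖R₂ = (84900 × 950)/85850 = 939.5 Ω.
The fractional drop is R_th/(R_th + R_L); requiring this ≤ 0.0220 gives R_L ≥ R_th(1/0.0220 − 1) = 939.5 × 44.45 = 41.8 kΩ.

R_L(min) ≈ 41.8 kΩ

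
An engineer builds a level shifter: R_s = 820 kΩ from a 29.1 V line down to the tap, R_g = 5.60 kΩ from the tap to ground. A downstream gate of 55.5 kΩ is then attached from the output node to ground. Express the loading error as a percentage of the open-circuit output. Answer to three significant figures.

Unloaded V = 29.1 × 5.60/825.6 = 0.19738 V.
Loaded: R_g‖R_L = 5.087 kΩ, giving V = 29.1 × 5.087/825.1 = 0.17940 V.
Drop = (0.19738 − 0.17940) / 0.19738 = 9.11 %.

9.11 %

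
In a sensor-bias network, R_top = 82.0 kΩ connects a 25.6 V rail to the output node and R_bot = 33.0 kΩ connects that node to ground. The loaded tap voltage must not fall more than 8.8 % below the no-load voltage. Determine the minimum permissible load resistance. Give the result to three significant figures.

R_L(min) ≈ 244 kΩ

Output resistance R_th = R_top‖R_bot = (82.0 × 33.0)/115.0 = 23.53 kΩ.
The fractional drop is R_th/(R_th + R_L); requiring this ≤ 0.0880 gives R_L ≥ R_th(1/0.0880 − 1) = 23.53 × 10.36 = 244 kΩ.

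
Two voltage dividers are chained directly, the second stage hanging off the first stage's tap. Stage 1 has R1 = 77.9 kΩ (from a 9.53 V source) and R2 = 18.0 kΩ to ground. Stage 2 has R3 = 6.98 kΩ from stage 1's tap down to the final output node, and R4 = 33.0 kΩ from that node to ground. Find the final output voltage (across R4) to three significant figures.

Stage 2 presents R3+R4 = 39.98 kΩ as a load on stage 1's tap.
Stage 1's lower leg becomes R2‖(R3+R4) = 12.41 kΩ, so V_mid = 9.53 × 12.41/90.31 = 1.310 V.
Stage 2 is itself unloaded: V_out = V_mid × R4/(R3+R4) = 1.310 × 33.0/39.98 = 1.08 V.

V_out ≈ 1.08 V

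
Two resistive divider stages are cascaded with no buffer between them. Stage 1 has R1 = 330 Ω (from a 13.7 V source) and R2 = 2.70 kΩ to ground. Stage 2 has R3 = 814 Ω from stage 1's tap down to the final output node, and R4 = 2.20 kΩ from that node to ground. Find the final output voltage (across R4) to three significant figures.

Stage 2 presents R3+R4 = 3014 Ω as a load on stage 1's tap.
Stage 1's lower leg becomes R2‖(R3+R4) = 1424 Ω, so V_mid = 13.7 × 1424/1754 = 11.12 V.
Stage 2 is itself unloaded: V_out = V_mid × R4/(R3+R4) = 11.12 × 2200/3014 = 8.12 V.

V_out ≈ 8.12 V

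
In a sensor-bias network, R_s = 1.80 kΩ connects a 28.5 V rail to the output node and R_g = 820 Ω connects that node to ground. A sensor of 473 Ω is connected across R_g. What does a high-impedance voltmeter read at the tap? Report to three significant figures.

The load sits in parallel with R_g: R_g‖R_L = (820 × 473) / (820 + 473) = 300.0 Ω.
V_out = 28.5 × 300.0 / (1800 + 300.0) = 28.5 × 300.0/2100 = 4.07 V.
(Unloaded it would have been 8.92 V.)

V_out ≈ 4.07 V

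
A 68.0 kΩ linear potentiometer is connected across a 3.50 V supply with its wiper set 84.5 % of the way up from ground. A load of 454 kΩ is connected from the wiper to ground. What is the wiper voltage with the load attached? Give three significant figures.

The wiper splits the pot into (1−α)R = 10.54 kΩ above and αR = 57.46 kΩ below.
Lower section ‖ load = 51.00 kΩ.
V_wiper = 3.50 × 51.00/(10.54 + 51.00) = 2.90 V.

V ≈ 2.90 V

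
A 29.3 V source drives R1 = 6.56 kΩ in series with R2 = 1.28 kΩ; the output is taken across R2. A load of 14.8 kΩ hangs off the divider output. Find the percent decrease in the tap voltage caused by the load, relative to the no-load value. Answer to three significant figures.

The divider's output (Thévenin) resistance is R1‖R2 = 1.071 kΩ.
Fractional drop under load = R_th/(R_th + R_L) = 1.071 / (1.071 + 14.8) = 0.06748.
So the output falls by 6.75 %.

6.75 %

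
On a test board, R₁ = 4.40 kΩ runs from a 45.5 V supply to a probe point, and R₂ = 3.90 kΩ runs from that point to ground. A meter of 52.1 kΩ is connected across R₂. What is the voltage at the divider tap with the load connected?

V_out ≈ 20.6 V

The load sits in parallel with R₂: R₂‖R_L = (3.90 × 52.1) / (3.90 + 52.1) = 3.628 kΩ.
V_out = 45.5 × 3.628 / (4.40 + 3.628) = 45.5 × 3.628/8.028 = 20.6 V.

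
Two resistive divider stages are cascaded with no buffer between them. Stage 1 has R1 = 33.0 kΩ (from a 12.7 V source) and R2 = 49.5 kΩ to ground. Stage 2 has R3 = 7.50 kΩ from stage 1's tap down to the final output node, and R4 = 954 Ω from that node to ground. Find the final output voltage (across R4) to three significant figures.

V_out ≈ 0.257 V

Stage 2 presents R3+R4 = 8454 Ω as a load on stage 1's tap.
Stage 1's lower leg becomes R2‖(R3+R4) = 7221 Ω, so V_mid = 12.7 × 7221/40220 = 2.280 V.
Stage 2 is itself unloaded: V_out = V_mid × R4/(R3+R4) = 2.280 × 954/8454 = 0.257 V.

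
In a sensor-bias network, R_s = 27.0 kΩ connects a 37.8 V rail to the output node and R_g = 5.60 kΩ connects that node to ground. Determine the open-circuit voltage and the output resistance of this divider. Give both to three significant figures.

V_th is the open-circuit tap voltage: 37.8 × 5.60/(27.0 + 5.60) = 6.49 V.
With the supply zeroed, R_s and R_g appear in parallel from the tap: R_th = R_s‖R_g = (27.0 × 5.60)/32.60 = 4.64 kΩ.

V_th = 6.49 V, R_th = 4.64 kΩ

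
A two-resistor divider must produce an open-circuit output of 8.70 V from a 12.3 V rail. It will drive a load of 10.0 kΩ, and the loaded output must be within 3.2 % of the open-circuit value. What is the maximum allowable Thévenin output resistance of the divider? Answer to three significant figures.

R_th ≤ 331 Ω

Loading drop = R_th/(R_th + R_L) ≤ 0.0320, so R_th ≤ R_L · ε/(1−ε) = 10.0 kΩ × 0.0320/0.9680 = 331 Ω.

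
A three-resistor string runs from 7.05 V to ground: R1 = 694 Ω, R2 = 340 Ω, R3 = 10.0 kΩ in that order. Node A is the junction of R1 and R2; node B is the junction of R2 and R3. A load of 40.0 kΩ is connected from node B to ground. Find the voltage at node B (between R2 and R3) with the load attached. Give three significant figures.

At node B, R3 is in parallel with the load: R3‖R_L = 8000 Ω.
Below node A the resistance is R2 + (R3‖R_L) = 8340 Ω, so V_A = 7.05 × 8340/9034 = 6.508 V.
Then V_B = V_A × (R3‖R_L)/(R2 + R3‖R_L) = 6.508 × 8000/8340 = 6.24 V.

V ≈ 6.24 V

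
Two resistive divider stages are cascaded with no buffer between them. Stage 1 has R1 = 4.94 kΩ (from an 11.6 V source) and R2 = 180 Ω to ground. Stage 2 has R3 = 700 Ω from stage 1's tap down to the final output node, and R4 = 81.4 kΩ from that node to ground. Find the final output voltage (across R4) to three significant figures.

V_out ≈ 0.403 V

Stage 2 presents R3+R4 = 82100 Ω as a load on stage 1's tap.
Stage 1's lower leg becomes R2‖(R3+R4) = 179.6 Ω, so V_mid = 11.6 × 179.6/5120 = 0.4070 V.
Stage 2 is itself unloaded: V_out = V_mid × R4/(R3+R4) = 0.4070 × 81400/82100 = 0.403 V.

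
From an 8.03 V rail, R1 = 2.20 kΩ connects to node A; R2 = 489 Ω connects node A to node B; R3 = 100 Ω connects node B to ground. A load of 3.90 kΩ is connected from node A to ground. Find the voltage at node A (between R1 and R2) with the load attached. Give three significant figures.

Below node A the series string R2+R3 = 589.0 Ω sits in parallel with the 3900 Ω load: 511.7 Ω.
V_A = 8.03 × 511.7/(2200 + 511.7) = 1.52 V.

V ≈ 1.52 V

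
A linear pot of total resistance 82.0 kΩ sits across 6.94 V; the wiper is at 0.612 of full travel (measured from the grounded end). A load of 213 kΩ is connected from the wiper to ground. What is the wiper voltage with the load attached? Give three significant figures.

The wiper splits the pot into (1−α)R = 31.82 kΩ above and αR = 50.18 kΩ below.
Lower section ‖ load = 40.61 kΩ.
V_wiper = 6.94 × 40.61/(31.82 + 40.61) = 3.89 V.

V ≈ 3.89 V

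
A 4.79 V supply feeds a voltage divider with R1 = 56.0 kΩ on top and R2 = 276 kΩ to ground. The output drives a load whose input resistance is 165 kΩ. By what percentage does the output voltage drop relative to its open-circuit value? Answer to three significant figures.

22.0 %

Unloaded V = 4.79 × 276/332.0 = 3.982 V.
Loaded: R2‖R_L = 103.3 kΩ, giving V = 4.79 × 103.3/159.3 = 3.106 V.
Drop = (3.982 − 3.106) / 3.982 = 22.0 %.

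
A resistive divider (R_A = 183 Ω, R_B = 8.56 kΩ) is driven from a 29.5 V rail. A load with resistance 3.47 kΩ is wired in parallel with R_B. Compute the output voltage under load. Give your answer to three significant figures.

V_out ≈ 27.5 V

The load sits in parallel with R_B: R_B‖R_L = (8560 × 3470) / (8560 + 3470) = 2469 Ω.
V_out = 29.5 × 2469 / (183 + 2469) = 29.5 × 2469/2652 = 27.5 V.
(Unloaded it would have been 28.9 V.)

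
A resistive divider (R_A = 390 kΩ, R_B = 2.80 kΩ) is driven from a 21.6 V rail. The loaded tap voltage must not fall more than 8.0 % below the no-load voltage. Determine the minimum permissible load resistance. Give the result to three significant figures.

Output resistance R_th = R_A‖R_B = (390 × 2.80)/392.8 = 2.780 kΩ.
The fractional drop is R_th/(R_th + R_L); requiring this ≤ 0.0800 gives R_L ≥ R_th(1/0.0800 − 1) = 2.780 × 11.50 = 32.0 kΩ.

R_L(min) ≈ 32.0 kΩ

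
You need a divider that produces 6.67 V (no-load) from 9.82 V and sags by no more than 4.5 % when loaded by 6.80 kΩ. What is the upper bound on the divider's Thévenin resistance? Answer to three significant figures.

Loading drop = R_th/(R_th + R_L) ≤ 0.0450, so R_th ≤ R_L · ε/(1−ε) = 6.80 kΩ × 0.0450/0.9550 = 320 Ω.
(Any R1, R2 with R2/(R1+R2) = 0.679 and R1‖R2 ≤ 320 Ω will meet the spec.)

R_th ≤ 320 Ω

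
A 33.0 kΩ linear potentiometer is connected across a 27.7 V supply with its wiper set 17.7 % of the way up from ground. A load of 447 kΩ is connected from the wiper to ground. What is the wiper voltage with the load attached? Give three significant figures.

The wiper splits the pot into (1−α)R = 27.16 kΩ above and αR = 5.841 kΩ below.
Lower section ‖ load = 5.766 kΩ.
V_wiper = 27.7 × 5.766/(27.16 + 5.766) = 4.85 V.

V ≈ 4.85 V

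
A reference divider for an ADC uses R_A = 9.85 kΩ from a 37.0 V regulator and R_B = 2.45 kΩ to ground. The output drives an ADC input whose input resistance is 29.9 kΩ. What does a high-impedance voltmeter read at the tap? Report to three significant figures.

The load sits in parallel with R_B: R_B‖R_L = (2.45 × 29.9) / (2.45 + 29.9) = 2.264 kΩ.
V_out = 37.0 × 2.264 / (9.85 + 2.264) = 37.0 × 2.264/12.11 = 6.92 V.

V_out ≈ 6.92 V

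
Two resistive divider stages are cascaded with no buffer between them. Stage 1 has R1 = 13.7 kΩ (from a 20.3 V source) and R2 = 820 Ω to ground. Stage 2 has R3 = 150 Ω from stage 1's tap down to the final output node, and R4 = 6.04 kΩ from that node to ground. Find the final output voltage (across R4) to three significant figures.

Stage 2 presents R3+R4 = 6190 Ω as a load on stage 1's tap.
Stage 1's lower leg becomes R2‖(R3+R4) = 724.1 Ω, so V_mid = 20.3 × 724.1/14420 = 1.019 V.
Stage 2 is itself unloaded: V_out = V_mid × R4/(R3+R4) = 1.019 × 6040/6190 = 0.994 V.

V_out ≈ 0.994 V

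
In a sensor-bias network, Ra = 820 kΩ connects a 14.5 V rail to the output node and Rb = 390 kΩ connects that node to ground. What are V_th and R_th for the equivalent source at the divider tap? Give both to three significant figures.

V_th is the open-circuit tap voltage: 14.5 × 390/(820 + 390) = 4.67 V.
With the supply zeroed, Ra and Rb appear in parallel from the tap: R_th = Ra‖Rb = (820 × 390)/1210 = 264 kΩ.

V_th = 4.67 V, R_th = 264 kΩ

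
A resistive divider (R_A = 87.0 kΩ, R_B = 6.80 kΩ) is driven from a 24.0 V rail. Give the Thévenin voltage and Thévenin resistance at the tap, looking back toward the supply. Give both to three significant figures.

V_th = 1.74 V, R_th = 6.31 kΩ

V_th is the open-circuit tap voltage: 24.0 × 6.80/(87.0 + 6.80) = 1.74 V.
With the supply zeroed, R_A and R_B appear in parallel from the tap: R_th = R_A‖R_B = (87.0 × 6.80)/93.80 = 6.31 kΩ.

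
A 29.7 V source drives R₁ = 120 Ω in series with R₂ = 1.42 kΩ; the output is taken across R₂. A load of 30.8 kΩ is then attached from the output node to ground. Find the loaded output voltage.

V_out ≈ 27.3 V

The load sits in parallel with R₂: R₂‖R_L = (1420 × 30800) / (1420 + 30800) = 1357 Ω.
V_out = 29.7 × 1357 / (120 + 1357) = 29.7 × 1357/1477 = 27.3 V.
(Unloaded it would have been 27.4 V.)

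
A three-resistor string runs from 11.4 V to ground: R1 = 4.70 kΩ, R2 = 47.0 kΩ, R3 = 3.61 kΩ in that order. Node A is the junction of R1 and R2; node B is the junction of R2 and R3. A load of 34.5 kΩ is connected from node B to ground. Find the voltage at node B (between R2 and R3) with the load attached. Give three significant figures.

At node B, R3 is in parallel with the load: R3‖R_L = 3.268 kΩ.
Below node A the resistance is R2 + (R3‖R_L) = 50.27 kΩ, so V_A = 11.4 × 50.27/54.97 = 10.43 V.
Then V_B = V_A × (R3‖R_L)/(R2 + R3‖R_L) = 10.43 × 3.268/50.27 = 0.678 V.

V ≈ 0.678 V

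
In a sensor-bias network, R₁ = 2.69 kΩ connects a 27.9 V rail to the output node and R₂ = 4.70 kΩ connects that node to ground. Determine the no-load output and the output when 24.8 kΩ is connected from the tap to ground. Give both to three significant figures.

Open-circuit: V = 27.9 × 4.70/(2.69 + 4.70) = 17.7 V.
With the load, R₂ becomes R₂‖R_L = 3.951 kΩ, so V = 27.9 × 3.951/6.641 = 16.6 V.

Unloaded: 17.7 V; loaded: 16.6 V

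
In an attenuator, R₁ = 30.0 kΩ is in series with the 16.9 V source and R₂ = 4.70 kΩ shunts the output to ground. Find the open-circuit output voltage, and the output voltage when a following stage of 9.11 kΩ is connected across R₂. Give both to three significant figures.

Unloaded: 2.29 V; loaded: 1.58 V

Open-circuit: V = 16.9 × 4.70/(30.0 + 4.70) = 2.29 V.
With the load, R₂ becomes R₂‖R_L = 3.100 kΩ, so V = 16.9 × 3.100/33.10 = 1.58 V.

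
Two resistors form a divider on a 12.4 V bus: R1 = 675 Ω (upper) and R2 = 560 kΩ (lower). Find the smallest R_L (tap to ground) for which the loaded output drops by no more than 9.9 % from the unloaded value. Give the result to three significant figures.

R_L(min) ≈ 6.14 kΩ

Output resistance R_th = R1‖R2 = (675 × 560000)/560700 = 674.2 Ω.
The fractional drop is R_th/(R_th + R_L); requiring this ≤ 0.0990 gives R_L ≥ R_th(1/0.0990 − 1) = 674.2 × 9.101 = 6.14 kΩ.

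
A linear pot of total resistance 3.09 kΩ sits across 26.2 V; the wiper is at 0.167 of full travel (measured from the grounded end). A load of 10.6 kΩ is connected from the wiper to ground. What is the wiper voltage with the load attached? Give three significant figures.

The wiper splits the pot into (1−α)R = 2574 Ω above and αR = 516.0 Ω below.
Lower section ‖ load = 492.1 Ω.
V_wiper = 26.2 × 492.1/(2574 + 492.1) = 4.20 V.

V ≈ 4.20 V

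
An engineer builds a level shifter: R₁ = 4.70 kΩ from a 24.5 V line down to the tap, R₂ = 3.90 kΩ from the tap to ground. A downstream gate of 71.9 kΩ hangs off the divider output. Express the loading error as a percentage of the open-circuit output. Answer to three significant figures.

The divider's output (Thévenin) resistance is R₁‖R₂ = 2.131 kΩ.
Fractional drop under load = R_th/(R_th + R_L) = 2.131 / (2.131 + 71.9) = 0.02879.
So the output falls by 2.88 %.

2.88 %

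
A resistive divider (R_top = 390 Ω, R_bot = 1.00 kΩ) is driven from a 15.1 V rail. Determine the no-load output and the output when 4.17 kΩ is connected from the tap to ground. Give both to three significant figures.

Unloaded: 10.9 V; loaded: 10.2 V

Open-circuit: V = 15.1 × 1000/(390 + 1000) = 10.9 V.
With the load, R_bot becomes R_bot‖R_L = 806.6 Ω, so V = 15.1 × 806.6/1197 = 10.2 V.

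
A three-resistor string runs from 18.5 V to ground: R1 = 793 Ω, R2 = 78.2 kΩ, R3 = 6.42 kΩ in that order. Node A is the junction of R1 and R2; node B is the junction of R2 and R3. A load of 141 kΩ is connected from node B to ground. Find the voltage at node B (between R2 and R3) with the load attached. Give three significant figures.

At node B, R3 is in parallel with the load: R3‖R_L = 6140 Ω.
Below node A the resistance is R2 + (R3‖R_L) = 84340 Ω, so V_A = 18.5 × 84340/85130 = 18.33 V.
Then V_B = V_A × (R3‖R_L)/(R2 + R3‖R_L) = 18.33 × 6140/84340 = 1.33 V.

V ≈ 1.33 V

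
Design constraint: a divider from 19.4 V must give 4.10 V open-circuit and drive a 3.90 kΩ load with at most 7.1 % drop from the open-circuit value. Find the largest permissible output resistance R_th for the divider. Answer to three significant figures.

R_th ≤ 298 Ω

Loading drop = R_th/(R_th + R_L) ≤ 0.0710, so R_th ≤ R_L · ε/(1−ε) = 3.90 kΩ × 0.0710/0.9290 = 298 Ω.
(Any R1, R2 with R2/(R1+R2) = 0.211 and R1‖R2 ≤ 298 Ω will meet the spec.)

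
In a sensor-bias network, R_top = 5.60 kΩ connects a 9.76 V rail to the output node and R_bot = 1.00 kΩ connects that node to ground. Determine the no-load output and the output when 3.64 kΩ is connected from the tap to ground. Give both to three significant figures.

Unloaded: 1.48 V; loaded: 1.20 V

Open-circuit: V = 9.76 × 1.00/(5.60 + 1.00) = 1.48 V.
With the load, R_bot becomes R_bot‖R_L = 0.7845 kΩ, so V = 9.76 × 0.7845/6.384 = 1.20 V.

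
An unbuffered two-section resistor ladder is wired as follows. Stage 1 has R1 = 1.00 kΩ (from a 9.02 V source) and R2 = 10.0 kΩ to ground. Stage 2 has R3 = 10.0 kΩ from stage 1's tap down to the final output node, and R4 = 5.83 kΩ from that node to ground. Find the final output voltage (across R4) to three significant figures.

V_out ≈ 2.86 V

Stage 2 presents R3+R4 = 15.83 kΩ as a load on stage 1's tap.
Stage 1's lower leg becomes R2‖(R3+R4) = 6.129 kΩ, so V_mid = 9.02 × 6.129/7.129 = 7.755 V.
Stage 2 is itself unloaded: V_out = V_mid × R4/(R3+R4) = 7.755 × 5.83/15.83 = 2.86 V.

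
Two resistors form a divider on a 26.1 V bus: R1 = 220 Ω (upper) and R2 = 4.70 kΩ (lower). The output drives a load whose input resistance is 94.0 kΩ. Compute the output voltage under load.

The load sits in parallel with R2: R2‖R_L = (4700 × 94000) / (4700 + 94000) = 4476 Ω.
V_out = 26.1 × 4476 / (220 + 4476) = 26.1 × 4476/4696 = 24.9 V.

V_out ≈ 24.9 V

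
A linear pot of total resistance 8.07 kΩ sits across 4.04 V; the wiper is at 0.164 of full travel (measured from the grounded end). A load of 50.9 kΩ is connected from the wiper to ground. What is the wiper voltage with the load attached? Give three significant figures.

V ≈ 0.648 V

The wiper splits the pot into (1−α)R = 6.747 kΩ above and αR = 1.323 kΩ below.
Lower section ‖ load = 1.290 kΩ.
V_wiper = 4.04 × 1.290/(6.747 + 1.290) = 0.648 V.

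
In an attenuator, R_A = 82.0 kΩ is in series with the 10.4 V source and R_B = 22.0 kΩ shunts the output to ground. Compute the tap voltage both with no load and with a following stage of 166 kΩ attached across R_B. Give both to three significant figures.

Unloaded: 2.20 V; loaded: 1.99 V

Open-circuit: V = 10.4 × 22.0/(82.0 + 22.0) = 2.20 V.
With the load, R_B becomes R_B‖R_L = 19.43 kΩ, so V = 10.4 × 19.43/101.4 = 1.99 V.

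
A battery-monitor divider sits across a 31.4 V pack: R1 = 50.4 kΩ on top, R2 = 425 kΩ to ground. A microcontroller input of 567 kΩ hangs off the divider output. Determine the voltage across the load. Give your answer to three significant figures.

V_out ≈ 26.0 V

The load sits in parallel with R2: R2‖R_L = (425 × 567) / (425 + 567) = 242.9 kΩ.
V_out = 31.4 × 242.9 / (50.4 + 242.9) = 31.4 × 242.9/293.3 = 26.0 V.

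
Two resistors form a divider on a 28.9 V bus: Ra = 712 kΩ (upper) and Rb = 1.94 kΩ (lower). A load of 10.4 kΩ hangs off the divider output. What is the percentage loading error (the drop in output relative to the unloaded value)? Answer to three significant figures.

Unloaded V = 28.9 × 1.94/713.9 = 0.07853 V.
Loaded: Rb‖R_L = 1.635 kΩ, giving V = 28.9 × 1.635/713.6 = 0.06621 V.
Drop = (0.07853 − 0.06621) / 0.07853 = 15.7 %.

15.7 %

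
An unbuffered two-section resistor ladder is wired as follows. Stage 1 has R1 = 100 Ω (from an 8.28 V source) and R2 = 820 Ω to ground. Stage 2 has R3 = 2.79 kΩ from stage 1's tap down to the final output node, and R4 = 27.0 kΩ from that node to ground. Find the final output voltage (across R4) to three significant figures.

V_out ≈ 6.67 V

Stage 2 presents R3+R4 = 29790 Ω as a load on stage 1's tap.
Stage 1's lower leg becomes R2‖(R3+R4) = 798.0 Ω, so V_mid = 8.28 × 798.0/898.0 = 7.358 V.
Stage 2 is itself unloaded: V_out = V_mid × R4/(R3+R4) = 7.358 × 27000/29790 = 6.67 V.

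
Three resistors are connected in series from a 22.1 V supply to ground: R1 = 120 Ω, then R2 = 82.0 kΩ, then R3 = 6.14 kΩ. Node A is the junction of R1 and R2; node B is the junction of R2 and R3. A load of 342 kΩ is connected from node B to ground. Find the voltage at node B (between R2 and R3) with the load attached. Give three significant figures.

At node B, R3 is in parallel with the load: R3‖R_L = 6032 Ω.
Below node A the resistance is R2 + (R3‖R_L) = 88030 Ω, so V_A = 22.1 × 88030/88150 = 22.07 V.
Then V_B = V_A × (R3‖R_L)/(R2 + R3‖R_L) = 22.07 × 6032/88030 = 1.51 V.

V ≈ 1.51 V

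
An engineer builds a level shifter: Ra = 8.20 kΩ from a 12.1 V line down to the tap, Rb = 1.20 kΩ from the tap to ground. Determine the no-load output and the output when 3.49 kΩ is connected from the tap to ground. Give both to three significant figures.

Open-circuit: V = 12.1 × 1.20/(8.20 + 1.20) = 1.54 V.
With the load, Rb becomes Rb‖R_L = 0.8930 kΩ, so V = 12.1 × 0.8930/9.093 = 1.19 V.

Unloaded: 1.54 V; loaded: 1.19 V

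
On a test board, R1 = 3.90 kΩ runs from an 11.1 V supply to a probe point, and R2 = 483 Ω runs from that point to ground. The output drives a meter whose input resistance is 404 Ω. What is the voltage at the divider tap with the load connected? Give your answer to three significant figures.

The load sits in parallel with R2: R2‖R_L = (483 × 404) / (483 + 404) = 220.0 Ω.
V_out = 11.1 × 220.0 / (3900 + 220.0) = 11.1 × 220.0/4120 = 0.593 V.
(Unloaded it would have been 1.22 V.)

V_out ≈ 0.593 V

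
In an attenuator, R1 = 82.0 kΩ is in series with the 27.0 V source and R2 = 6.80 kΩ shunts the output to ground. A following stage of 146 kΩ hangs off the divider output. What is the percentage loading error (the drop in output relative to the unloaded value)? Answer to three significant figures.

4.12 %

The divider's output (Thévenin) resistance is R1‖R2 = 6.279 kΩ.
Fractional drop under load = R_th/(R_th + R_L) = 6.279 / (6.279 + 146) = 0.04124.
So the output falls by 4.12 %.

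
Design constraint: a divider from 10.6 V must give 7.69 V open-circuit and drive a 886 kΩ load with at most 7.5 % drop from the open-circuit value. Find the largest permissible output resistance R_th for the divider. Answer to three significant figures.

R_th ≤ 71.8 kΩ

Loading drop = R_th/(R_th + R_L) ≤ 0.0750, so R_th ≤ R_L · ε/(1−ε) = 886 kΩ × 0.0750/0.9250 = 71.8 kΩ.
(Any R1, R2 with R2/(R1+R2) = 0.725 and R1‖R2 ≤ 71.8 kΩ will meet the spec.)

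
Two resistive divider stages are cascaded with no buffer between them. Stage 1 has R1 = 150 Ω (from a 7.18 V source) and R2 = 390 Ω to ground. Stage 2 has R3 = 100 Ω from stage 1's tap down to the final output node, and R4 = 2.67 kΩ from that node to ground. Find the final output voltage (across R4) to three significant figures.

Stage 2 presents R3+R4 = 2770 Ω as a load on stage 1's tap.
Stage 1's lower leg becomes R2‖(R3+R4) = 341.9 Ω, so V_mid = 7.18 × 341.9/491.9 = 4.990 V.
Stage 2 is itself unloaded: V_out = V_mid × R4/(R3+R4) = 4.990 × 2670/2770 = 4.81 V.

V_out ≈ 4.81 V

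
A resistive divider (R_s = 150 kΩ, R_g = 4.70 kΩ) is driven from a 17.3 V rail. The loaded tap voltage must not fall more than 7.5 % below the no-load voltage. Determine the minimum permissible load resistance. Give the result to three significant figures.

R_L(min) ≈ 56.2 kΩ

Output resistance R_th = R_s‖R_g = (150 × 4.70)/154.7 = 4.557 kΩ.
The fractional drop is R_th/(R_th + R_L); requiring this ≤ 0.0750 gives R_L ≥ R_th(1/0.0750 − 1) = 4.557 × 12.33 = 56.2 kΩ.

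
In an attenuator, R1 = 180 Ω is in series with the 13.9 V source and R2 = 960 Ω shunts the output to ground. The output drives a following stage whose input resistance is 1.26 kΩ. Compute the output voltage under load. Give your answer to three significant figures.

The load sits in parallel with R2: R2‖R_L = (960 × 1260) / (960 + 1260) = 544.9 Ω.
V_out = 13.9 × 544.9 / (180 + 544.9) = 13.9 × 544.9/724.9 = 10.4 V.

V_out ≈ 10.4 V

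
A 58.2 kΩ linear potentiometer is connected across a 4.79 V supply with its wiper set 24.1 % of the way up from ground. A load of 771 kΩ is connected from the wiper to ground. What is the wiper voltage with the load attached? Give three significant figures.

V ≈ 1.14 V

The wiper splits the pot into (1−α)R = 44.17 kΩ above and αR = 14.03 kΩ below.
Lower section ‖ load = 13.78 kΩ.
V_wiper = 4.79 × 13.78/(44.17 + 13.78) = 1.14 V.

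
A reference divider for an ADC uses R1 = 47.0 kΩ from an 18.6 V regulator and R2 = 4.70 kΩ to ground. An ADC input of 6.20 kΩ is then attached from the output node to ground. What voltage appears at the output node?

The load sits in parallel with R2: R2‖R_L = (4.70 × 6.20) / (4.70 + 6.20) = 2.673 kΩ.
V_out = 18.6 × 2.673 / (47.0 + 2.673) = 18.6 × 2.673/49.67 = 1.00 V.

V_out ≈ 1.00 V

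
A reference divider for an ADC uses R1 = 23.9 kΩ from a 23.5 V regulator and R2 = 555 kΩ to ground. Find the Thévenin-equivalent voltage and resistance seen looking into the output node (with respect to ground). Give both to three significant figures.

V_th is the open-circuit tap voltage: 23.5 × 555/(23.9 + 555) = 22.5 V.
With the supply zeroed, R1 and R2 appear in parallel from the tap: R_th = R1‖R2 = (23.9 × 555)/578.9 = 22.9 kΩ.

V_th = 22.5 V, R_th = 22.9 kΩ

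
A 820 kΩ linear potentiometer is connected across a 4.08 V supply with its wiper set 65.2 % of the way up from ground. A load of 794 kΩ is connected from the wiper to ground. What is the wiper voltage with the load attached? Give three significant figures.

The wiper splits the pot into (1−α)R = 285.4 kΩ above and αR = 534.6 kΩ below.
Lower section ‖ load = 319.5 kΩ.
V_wiper = 4.08 × 319.5/(285.4 + 319.5) = 2.16 V.

V ≈ 2.16 V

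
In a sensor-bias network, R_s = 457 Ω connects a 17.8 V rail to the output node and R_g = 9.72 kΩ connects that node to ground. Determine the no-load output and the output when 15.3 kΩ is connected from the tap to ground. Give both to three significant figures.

Unloaded: 17.0 V; loaded: 16.5 V

Open-circuit: V = 17.8 × 9720/(457 + 9720) = 17.0 V.
With the load, R_g becomes R_g‖R_L = 5944 Ω, so V = 17.8 × 5944/6401 = 16.5 V.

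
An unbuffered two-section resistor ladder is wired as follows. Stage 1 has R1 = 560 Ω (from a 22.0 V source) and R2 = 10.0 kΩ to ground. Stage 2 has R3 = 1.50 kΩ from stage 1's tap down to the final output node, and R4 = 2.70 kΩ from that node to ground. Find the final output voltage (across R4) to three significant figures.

Stage 2 presents R3+R4 = 4200 Ω as a load on stage 1's tap.
Stage 1's lower leg becomes R2‖(R3+R4) = 2958 Ω, so V_mid = 22.0 × 2958/3518 = 18.50 V.
Stage 2 is itself unloaded: V_out = V_mid × R4/(R3+R4) = 18.50 × 2700/4200 = 11.9 V.

V_out ≈ 11.9 V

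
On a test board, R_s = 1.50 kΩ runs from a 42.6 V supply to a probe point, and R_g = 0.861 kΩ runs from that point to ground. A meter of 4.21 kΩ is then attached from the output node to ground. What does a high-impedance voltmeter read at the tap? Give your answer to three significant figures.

The load sits in parallel with R_g: R_g‖R_L = (861 × 4210) / (861 + 4210) = 714.8 Ω.
V_out = 42.6 × 714.8 / (1500 + 714.8) = 42.6 × 714.8/2215 = 13.7 V.

V_out ≈ 13.7 V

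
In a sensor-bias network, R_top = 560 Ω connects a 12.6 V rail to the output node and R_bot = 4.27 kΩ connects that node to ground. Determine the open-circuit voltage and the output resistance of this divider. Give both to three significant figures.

V_th is the open-circuit tap voltage: 12.6 × 4270/(560 + 4270) = 11.1 V.
With the supply zeroed, R_top and R_bot appear in parallel from the tap: R_th = R_top‖R_bot = (560 × 4270)/4830 = 495 Ω.

V_th = 11.1 V, R_th = 495 Ω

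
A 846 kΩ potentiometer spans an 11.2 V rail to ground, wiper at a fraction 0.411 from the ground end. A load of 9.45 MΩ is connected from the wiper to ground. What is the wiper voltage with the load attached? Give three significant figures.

V ≈ 4.51 V

The wiper splits the pot into (1−α)R = 498.3 kΩ above and αR = 347.7 kΩ below.
Lower section ‖ load = 335.4 kΩ.
V_wiper = 11.2 × 335.4/(498.3 + 335.4) = 4.51 V.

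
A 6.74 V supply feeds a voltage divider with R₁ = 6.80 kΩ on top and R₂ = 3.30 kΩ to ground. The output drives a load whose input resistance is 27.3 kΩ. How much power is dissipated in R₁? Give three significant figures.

Total resistance from the source is R₁ + (R₂‖R_L) = 9.744 kΩ, so I = 6.74/9.744 kΩ = 0.6917 mA.
P = I²·R₁ = (0.6917 mA)² × 6.80 kΩ = 3.25 mW.

P ≈ 3.25 mW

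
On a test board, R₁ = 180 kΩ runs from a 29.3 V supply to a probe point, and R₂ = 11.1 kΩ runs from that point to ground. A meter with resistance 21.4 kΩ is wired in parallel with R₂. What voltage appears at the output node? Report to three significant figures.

The load sits in parallel with R₂: R₂‖R_L = (11.1 × 21.4) / (11.1 + 21.4) = 7.309 kΩ.
V_out = 29.3 × 7.309 / (180 + 7.309) = 29.3 × 7.309/187.3 = 1.14 V.

V_out ≈ 1.14 V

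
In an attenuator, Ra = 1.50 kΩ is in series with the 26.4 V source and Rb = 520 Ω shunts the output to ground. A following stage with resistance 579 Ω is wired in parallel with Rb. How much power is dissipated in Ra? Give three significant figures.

P ≈ 332 mW

Total resistance from the source is Ra + (Rb‖R_L) = 1774 Ω, so I = 26.4/1774 Ω = 14.88 mA.
P = I²·Ra = (14.88 mA)² × 1.50 kΩ = 332 mW.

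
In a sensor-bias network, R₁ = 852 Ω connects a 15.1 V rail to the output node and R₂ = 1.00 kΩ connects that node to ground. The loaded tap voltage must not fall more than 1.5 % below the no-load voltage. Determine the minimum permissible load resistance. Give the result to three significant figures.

R_L(min) ≈ 30.2 kΩ

Output resistance R_th = R₁‖R₂ = (852 × 1000)/1852 = 460.0 Ω.
The fractional drop is R_th/(R_th + R_L); requiring this ≤ 0.0150 gives R_L ≥ R_th(1/0.0150 − 1) = 460.0 × 65.67 = 30.2 kΩ.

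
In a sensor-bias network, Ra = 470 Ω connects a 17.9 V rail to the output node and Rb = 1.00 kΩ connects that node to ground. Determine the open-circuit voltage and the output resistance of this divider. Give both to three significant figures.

V_th is the open-circuit tap voltage: 17.9 × 1000/(470 + 1000) = 12.2 V.
With the supply zeroed, Ra and Rb appear in parallel from the tap: R_th = Ra‖Rb = (470 × 1000)/1470 = 320 Ω.

V_th = 12.2 V, R_th = 320 Ω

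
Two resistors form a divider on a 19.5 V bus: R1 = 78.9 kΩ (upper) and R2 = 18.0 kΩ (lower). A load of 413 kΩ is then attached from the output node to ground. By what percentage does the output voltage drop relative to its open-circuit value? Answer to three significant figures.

The divider's output (Thévenin) resistance is R1‖R2 = 14.66 kΩ.
Fractional drop under load = R_th/(R_th + R_L) = 14.66 / (14.66 + 413) = 0.03427.
So the output falls by 3.43 %.

3.43 %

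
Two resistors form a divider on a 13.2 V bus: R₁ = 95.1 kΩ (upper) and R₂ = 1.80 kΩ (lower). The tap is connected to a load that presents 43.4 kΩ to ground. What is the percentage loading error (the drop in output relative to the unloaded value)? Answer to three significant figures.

The divider's output (Thévenin) resistance is R₁‖R₂ = 1.767 kΩ.
Fractional drop under load = R_th/(R_th + R_L) = 1.767 / (1.767 + 43.4) = 0.03911.
So the output falls by 3.91 %.

3.91 %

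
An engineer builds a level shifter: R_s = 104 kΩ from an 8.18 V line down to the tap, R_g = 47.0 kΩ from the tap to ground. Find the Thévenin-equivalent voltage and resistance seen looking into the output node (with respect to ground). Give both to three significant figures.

V_th = 2.55 V, R_th = 32.4 kΩ

V_th is the open-circuit tap voltage: 8.18 × 47.0/(104 + 47.0) = 2.55 V.
With the supply zeroed, R_s and R_g appear in parallel from the tap: R_th = R_s‖R_g = (104 × 47.0)/151.0 = 32.4 kΩ.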